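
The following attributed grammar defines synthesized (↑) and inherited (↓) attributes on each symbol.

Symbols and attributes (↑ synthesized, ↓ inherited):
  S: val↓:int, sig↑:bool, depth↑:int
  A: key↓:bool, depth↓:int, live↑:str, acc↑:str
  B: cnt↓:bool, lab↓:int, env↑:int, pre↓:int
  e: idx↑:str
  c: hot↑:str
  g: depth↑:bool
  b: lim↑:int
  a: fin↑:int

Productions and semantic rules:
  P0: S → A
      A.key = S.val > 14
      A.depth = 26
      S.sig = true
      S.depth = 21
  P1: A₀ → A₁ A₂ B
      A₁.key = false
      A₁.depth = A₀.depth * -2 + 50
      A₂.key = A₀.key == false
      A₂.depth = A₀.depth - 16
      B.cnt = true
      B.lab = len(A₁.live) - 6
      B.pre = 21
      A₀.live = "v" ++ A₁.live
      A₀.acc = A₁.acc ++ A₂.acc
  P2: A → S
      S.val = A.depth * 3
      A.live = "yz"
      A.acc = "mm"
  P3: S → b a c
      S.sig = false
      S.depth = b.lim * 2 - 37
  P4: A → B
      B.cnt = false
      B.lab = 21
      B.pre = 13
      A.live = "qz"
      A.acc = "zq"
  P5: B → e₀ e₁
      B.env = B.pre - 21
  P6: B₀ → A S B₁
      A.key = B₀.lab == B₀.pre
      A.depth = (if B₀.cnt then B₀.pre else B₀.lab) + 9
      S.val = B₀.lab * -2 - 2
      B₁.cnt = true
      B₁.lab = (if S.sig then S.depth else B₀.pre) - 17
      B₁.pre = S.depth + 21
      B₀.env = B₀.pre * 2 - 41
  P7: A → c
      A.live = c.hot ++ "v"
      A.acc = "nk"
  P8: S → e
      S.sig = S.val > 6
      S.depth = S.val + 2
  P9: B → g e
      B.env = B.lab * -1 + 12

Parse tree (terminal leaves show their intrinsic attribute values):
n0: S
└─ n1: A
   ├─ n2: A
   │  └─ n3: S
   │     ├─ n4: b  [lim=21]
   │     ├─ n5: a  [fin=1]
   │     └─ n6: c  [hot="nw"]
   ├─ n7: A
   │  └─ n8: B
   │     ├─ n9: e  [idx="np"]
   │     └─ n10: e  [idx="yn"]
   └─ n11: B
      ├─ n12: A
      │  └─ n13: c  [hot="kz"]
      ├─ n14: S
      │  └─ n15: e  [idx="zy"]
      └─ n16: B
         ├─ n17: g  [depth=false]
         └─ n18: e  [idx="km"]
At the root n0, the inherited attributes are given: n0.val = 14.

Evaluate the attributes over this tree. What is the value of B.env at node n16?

8

1. n0.val = 14  [given at root]
2. n1.key = false  [S.val > 14]
3. n1.depth = 26  [26]
4. n2.key = false  [false]
5. n2.depth = -2  [A₀.depth * -2 + 50]
6. n3.val = -6  [A.depth * 3]
7. n4.lim = 21  [terminal]
8. n5.fin = 1  [terminal]
9. n6.hot = "nw"  [terminal]
10. n3.sig = false  [false]
11. n3.depth = 5  [b.lim * 2 - 37]
12. n2.live = "yz"  ["yz"]
13. n2.acc = "mm"  ["mm"]
14. n7.key = true  [A₀.key == false]
15. n7.depth = 10  [A₀.depth - 16]
16. n8.cnt = false  [false]
17. n8.lab = 21  [21]
18. n8.pre = 13  [13]
19. n9.idx = "np"  [terminal]
20. n10.idx = "yn"  [terminal]
21. n8.env = -8  [B.pre - 21]
22. n7.live = "qz"  ["qz"]
23. n7.acc = "zq"  ["zq"]
24. n11.cnt = true  [true]
25. n11.lab = -4  [len(A₁.live) - 6]
26. n11.pre = 21  [21]
27. n12.key = false  [B₀.lab == B₀.pre]
28. n12.depth = 30  [(if B₀.cnt then B₀.pre else B₀.lab) + 9]
29. n13.hot = "kz"  [terminal]
30. n12.live = "kzv"  [c.hot ++ "v"]
31. n12.acc = "nk"  ["nk"]
32. n14.val = 6  [B₀.lab * -2 - 2]
33. n15.idx = "zy"  [terminal]
34. n14.sig = false  [S.val > 6]
35. n14.depth = 8  [S.val + 2]
36. n16.cnt = true  [true]
37. n16.lab = 4  [(if S.sig then S.depth else B₀.pre) - 17]
38. n16.pre = 29  [S.depth + 21]
39. n17.depth = false  [terminal]
40. n18.idx = "km"  [terminal]
41. n16.env = 8  [B.lab * -1 + 12]
42. n11.env = 1  [B₀.pre * 2 - 41]
43. n1.live = "vyz"  ["v" ++ A₁.live]
44. n1.acc = "mmzq"  [A₁.acc ++ A₂.acc]
45. n0.sig = true  [true]
46. n0.depth = 21  [21]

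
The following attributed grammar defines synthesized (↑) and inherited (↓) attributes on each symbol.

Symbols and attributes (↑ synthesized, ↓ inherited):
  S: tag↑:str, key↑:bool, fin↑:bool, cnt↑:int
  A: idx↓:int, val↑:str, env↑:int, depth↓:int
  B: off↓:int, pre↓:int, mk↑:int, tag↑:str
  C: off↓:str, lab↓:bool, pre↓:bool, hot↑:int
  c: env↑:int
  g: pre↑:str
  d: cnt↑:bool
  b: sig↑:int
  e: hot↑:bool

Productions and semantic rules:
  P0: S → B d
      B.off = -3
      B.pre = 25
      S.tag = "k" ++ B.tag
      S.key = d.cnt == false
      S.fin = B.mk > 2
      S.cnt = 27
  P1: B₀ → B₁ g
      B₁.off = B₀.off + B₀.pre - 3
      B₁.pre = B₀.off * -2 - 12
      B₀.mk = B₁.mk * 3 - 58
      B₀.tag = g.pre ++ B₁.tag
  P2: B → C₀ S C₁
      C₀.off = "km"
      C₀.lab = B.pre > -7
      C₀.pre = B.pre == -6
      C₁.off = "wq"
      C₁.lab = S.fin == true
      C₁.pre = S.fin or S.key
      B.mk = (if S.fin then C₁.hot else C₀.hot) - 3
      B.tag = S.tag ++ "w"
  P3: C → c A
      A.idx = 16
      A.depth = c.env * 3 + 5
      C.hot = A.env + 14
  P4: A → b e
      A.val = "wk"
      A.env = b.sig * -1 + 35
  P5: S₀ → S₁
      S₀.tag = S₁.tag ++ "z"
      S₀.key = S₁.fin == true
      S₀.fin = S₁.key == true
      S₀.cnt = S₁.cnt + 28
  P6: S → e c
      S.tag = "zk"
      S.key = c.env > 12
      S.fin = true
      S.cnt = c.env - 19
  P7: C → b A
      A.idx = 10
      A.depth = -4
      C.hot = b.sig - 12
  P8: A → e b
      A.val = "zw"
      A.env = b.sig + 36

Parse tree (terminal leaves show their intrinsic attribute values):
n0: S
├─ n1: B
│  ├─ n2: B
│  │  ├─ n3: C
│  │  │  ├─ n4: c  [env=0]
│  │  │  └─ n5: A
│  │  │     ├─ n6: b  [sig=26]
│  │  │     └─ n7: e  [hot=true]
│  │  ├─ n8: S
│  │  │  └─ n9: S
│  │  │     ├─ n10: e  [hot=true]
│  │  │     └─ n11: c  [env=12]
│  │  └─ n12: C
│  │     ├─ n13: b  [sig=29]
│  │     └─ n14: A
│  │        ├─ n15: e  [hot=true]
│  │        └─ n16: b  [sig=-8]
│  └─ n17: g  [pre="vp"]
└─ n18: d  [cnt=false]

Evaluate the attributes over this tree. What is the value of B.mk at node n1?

2

1. n1.off = -3  [-3]
2. n1.pre = 25  [25]
3. n2.off = 19  [B₀.off + B₀.pre - 3]
4. n2.pre = -6  [B₀.off * -2 - 12]
5. n3.off = "km"  ["km"]
6. n3.lab = true  [B.pre > -7]
7. n3.pre = true  [B.pre == -6]
8. n4.env = 0  [terminal]
9. n5.idx = 16  [16]
10. n5.depth = 5  [c.env * 3 + 5]
11. n6.sig = 26  [terminal]
12. n7.hot = true  [terminal]
13. n5.val = "wk"  ["wk"]
14. n5.env = 9  [b.sig * -1 + 35]
15. n3.hot = 23  [A.env + 14]
16. n10.hot = true  [terminal]
17. n11.env = 12  [terminal]
18. n9.tag = "zk"  ["zk"]
19. n9.key = false  [c.env > 12]
20. n9.fin = true  [true]
21. n9.cnt = -7  [c.env - 19]
22. n8.tag = "zkz"  [S₁.tag ++ "z"]
23. n8.key = true  [S₁.fin == true]
24. n8.fin = false  [S₁.key == true]
25. n8.cnt = 21  [S₁.cnt + 28]
26. n12.off = "wq"  ["wq"]
27. n12.lab = false  [S.fin == true]
28. n12.pre = true  [S.fin or S.key]
29. n13.sig = 29  [terminal]
30. n14.idx = 10  [10]
31. n14.depth = -4  [-4]
32. n15.hot = true  [terminal]
33. n16.sig = -8  [terminal]
34. n14.val = "zw"  ["zw"]
35. n14.env = 28  [b.sig + 36]
36. n12.hot = 17  [b.sig - 12]
37. n2.mk = 20  [(if S.fin then C₁.hot else C₀.hot) - 3]
38. n2.tag = "zkzw"  [S.tag ++ "w"]
39. n17.pre = "vp"  [terminal]
40. n1.mk = 2  [B₁.mk * 3 - 58]
41. n1.tag = "vpzkzw"  [g.pre ++ B₁.tag]
42. n18.cnt = false  [terminal]
43. n0.tag = "kvpzkzw"  ["k" ++ B.tag]
44. n0.key = true  [d.cnt == false]
45. n0.fin = false  [B.mk > 2]
46. n0.cnt = 27  [27]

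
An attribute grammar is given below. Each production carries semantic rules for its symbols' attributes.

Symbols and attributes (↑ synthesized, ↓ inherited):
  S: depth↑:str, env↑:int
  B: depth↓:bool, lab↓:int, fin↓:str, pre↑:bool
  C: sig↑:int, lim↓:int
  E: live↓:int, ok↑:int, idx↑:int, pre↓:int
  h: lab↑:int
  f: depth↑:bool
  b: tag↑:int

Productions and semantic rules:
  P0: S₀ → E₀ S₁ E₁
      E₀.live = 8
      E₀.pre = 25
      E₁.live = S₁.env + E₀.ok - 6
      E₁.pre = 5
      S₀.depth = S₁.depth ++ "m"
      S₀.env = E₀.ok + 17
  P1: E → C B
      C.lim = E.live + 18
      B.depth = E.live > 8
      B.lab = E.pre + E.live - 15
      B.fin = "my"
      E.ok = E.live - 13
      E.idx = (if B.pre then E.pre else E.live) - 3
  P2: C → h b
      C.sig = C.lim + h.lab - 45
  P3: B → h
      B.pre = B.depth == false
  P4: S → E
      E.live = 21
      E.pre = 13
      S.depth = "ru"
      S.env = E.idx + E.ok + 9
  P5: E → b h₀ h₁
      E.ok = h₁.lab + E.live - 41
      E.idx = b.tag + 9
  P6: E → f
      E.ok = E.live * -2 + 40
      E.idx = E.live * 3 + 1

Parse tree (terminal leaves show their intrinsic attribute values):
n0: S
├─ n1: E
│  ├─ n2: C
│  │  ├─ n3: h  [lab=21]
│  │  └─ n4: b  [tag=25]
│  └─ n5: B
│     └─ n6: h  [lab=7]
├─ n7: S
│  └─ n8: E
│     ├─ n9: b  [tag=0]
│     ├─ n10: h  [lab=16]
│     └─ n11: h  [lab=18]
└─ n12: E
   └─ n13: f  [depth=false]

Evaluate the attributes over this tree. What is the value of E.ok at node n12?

30

1. n1.live = 8  [8]
2. n1.pre = 25  [25]
3. n2.lim = 26  [E.live + 18]
4. n3.lab = 21  [terminal]
5. n4.tag = 25  [terminal]
6. n2.sig = 2  [C.lim + h.lab - 45]
7. n5.depth = false  [E.live > 8]
8. n5.lab = 18  [E.pre + E.live - 15]
9. n5.fin = "my"  ["my"]
10. n6.lab = 7  [terminal]
11. n5.pre = true  [B.depth == false]
12. n1.ok = -5  [E.live - 13]
13. n1.idx = 22  [(if B.pre then E.pre else E.live) - 3]
14. n8.live = 21  [21]
15. n8.pre = 13  [13]
16. n9.tag = 0  [terminal]
17. n10.lab = 16  [terminal]
18. n11.lab = 18  [terminal]
19. n8.ok = -2  [h₁.lab + E.live - 41]
20. n8.idx = 9  [b.tag + 9]
21. n7.depth = "ru"  ["ru"]
22. n7.env = 16  [E.idx + E.ok + 9]
23. n12.live = 5  [S₁.env + E₀.ok - 6]
24. n12.pre = 5  [5]
25. n13.depth = false  [terminal]
26. n12.ok = 30  [E.live * -2 + 40]
27. n12.idx = 16  [E.live * 3 + 1]
28. n0.depth = "rum"  [S₁.depth ++ "m"]
29. n0.env = 12  [E₀.ok + 17]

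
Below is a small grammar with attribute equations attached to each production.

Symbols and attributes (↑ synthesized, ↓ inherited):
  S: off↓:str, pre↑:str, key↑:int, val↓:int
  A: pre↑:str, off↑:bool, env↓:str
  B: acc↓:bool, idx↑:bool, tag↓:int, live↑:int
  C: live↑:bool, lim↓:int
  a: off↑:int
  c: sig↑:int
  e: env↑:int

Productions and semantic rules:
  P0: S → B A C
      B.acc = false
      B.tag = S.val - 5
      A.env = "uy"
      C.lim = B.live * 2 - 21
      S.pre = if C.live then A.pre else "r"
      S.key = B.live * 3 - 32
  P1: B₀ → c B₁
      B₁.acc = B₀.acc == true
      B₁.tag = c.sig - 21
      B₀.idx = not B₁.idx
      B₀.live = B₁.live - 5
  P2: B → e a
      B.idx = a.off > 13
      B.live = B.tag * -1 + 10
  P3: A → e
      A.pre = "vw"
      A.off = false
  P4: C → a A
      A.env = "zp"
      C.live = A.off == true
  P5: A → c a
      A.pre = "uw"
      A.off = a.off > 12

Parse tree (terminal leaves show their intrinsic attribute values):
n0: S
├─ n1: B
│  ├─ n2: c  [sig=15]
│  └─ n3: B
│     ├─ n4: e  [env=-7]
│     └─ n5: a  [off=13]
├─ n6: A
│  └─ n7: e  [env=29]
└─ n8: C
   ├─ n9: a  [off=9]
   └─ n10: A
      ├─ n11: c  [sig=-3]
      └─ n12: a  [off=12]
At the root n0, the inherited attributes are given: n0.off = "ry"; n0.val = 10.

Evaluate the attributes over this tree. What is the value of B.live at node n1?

1. n0.off = "ry"  [given at root]
2. n0.val = 10  [given at root]
3. n1.acc = false  [false]
4. n1.tag = 5  [S.val - 5]
5. n2.sig = 15  [terminal]
6. n3.acc = false  [B₀.acc == true]
7. n3.tag = -6  [c.sig - 21]
8. n4.env = -7  [terminal]
9. n5.off = 13  [terminal]
10. n3.idx = false  [a.off > 13]
11. n3.live = 16  [B.tag * -1 + 10]
12. n1.idx = true  [not B₁.idx]
13. n1.live = 11  [B₁.live - 5]
14. n6.env = "uy"  ["uy"]
15. n7.env = 29  [terminal]
16. n6.pre = "vw"  ["vw"]
17. n6.off = false  [false]
18. n8.lim = 1  [B.live * 2 - 21]
19. n9.off = 9  [terminal]
20. n10.env = "zp"  ["zp"]
21. n11.sig = -3  [terminal]
22. n12.off = 12  [terminal]
23. n10.pre = "uw"  ["uw"]
24. n10.off = false  [a.off > 12]
25. n8.live = false  [A.off == true]
26. n0.pre = "r"  [if C.live then A.pre else "r"]
27. n0.key = 1  [B.live * 3 - 32]

11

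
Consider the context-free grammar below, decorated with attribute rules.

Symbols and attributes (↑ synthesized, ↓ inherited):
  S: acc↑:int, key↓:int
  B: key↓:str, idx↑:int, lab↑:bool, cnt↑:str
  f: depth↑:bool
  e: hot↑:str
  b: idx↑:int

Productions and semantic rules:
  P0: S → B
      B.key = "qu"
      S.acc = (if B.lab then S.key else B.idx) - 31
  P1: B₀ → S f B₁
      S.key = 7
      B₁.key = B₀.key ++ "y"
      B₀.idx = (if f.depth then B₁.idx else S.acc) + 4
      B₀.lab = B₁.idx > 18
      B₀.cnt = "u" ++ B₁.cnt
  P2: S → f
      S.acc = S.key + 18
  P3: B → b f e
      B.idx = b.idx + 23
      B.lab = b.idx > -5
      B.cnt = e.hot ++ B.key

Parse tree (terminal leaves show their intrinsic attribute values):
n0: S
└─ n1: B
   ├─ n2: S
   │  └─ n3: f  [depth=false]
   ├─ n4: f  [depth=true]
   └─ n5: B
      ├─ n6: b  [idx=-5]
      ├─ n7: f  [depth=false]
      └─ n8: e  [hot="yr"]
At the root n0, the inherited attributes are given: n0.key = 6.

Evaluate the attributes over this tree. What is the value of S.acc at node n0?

1. n0.key = 6  [given at root]
2. n1.key = "qu"  ["qu"]
3. n2.key = 7  [7]
4. n3.depth = false  [terminal]
5. n2.acc = 25  [S.key + 18]
6. n4.depth = true  [terminal]
7. n5.key = "quy"  [B₀.key ++ "y"]
8. n6.idx = -5  [terminal]
9. n7.depth = false  [terminal]
10. n8.hot = "yr"  [terminal]
11. n5.idx = 18  [b.idx + 23]
12. n5.lab = false  [b.idx > -5]
13. n5.cnt = "yrquy"  [e.hot ++ B.key]
14. n1.idx = 22  [(if f.depth then B₁.idx else S.acc) + 4]
15. n1.lab = false  [B₁.idx > 18]
16. n1.cnt = "uyrquy"  ["u" ++ B₁.cnt]
17. n0.acc = -9  [(if B.lab then S.key else B.idx) - 31]

-9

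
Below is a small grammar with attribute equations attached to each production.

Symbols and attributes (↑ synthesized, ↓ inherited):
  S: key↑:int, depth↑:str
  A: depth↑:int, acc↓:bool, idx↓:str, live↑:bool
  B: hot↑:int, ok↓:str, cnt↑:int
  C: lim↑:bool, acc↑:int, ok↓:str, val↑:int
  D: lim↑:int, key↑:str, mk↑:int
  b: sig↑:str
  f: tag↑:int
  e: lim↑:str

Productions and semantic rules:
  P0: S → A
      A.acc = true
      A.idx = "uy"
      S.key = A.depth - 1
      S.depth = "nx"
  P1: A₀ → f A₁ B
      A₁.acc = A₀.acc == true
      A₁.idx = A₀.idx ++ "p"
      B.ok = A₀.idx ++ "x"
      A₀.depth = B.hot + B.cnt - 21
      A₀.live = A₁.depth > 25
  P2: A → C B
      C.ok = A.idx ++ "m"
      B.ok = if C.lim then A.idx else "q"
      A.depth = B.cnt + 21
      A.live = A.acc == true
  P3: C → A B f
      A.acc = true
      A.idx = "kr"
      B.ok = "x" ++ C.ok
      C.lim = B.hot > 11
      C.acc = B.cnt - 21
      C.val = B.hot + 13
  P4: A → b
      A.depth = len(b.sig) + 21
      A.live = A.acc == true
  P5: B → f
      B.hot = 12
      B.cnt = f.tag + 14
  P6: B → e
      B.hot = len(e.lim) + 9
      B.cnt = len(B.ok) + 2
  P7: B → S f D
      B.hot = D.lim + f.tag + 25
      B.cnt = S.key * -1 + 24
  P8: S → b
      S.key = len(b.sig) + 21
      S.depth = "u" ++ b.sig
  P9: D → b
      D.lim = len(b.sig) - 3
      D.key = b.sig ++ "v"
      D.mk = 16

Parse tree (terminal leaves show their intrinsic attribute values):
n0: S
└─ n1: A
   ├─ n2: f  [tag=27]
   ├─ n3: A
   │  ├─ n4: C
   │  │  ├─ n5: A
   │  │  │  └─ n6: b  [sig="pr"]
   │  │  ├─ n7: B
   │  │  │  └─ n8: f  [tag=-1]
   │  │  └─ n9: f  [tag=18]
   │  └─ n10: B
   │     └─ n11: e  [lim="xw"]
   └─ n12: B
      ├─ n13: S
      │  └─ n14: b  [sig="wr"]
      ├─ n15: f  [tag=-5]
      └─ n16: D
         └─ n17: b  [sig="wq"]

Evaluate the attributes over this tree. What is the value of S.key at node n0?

-2

1. n1.acc = true  [true]
2. n1.idx = "uy"  ["uy"]
3. n2.tag = 27  [terminal]
4. n3.acc = true  [A₀.acc == true]
5. n3.idx = "uyp"  [A₀.idx ++ "p"]
6. n4.ok = "uypm"  [A.idx ++ "m"]
7. n5.acc = true  [true]
8. n5.idx = "kr"  ["kr"]
9. n6.sig = "pr"  [terminal]
10. n5.depth = 23  [len(b.sig) + 21]
11. n5.live = true  [A.acc == true]
12. n7.ok = "xuypm"  ["x" ++ C.ok]
13. n8.tag = -1  [terminal]
14. n7.hot = 12  [12]
15. n7.cnt = 13  [f.tag + 14]
16. n9.tag = 18  [terminal]
17. n4.lim = true  [B.hot > 11]
18. n4.acc = -8  [B.cnt - 21]
19. n4.val = 25  [B.hot + 13]
20. n10.ok = "uyp"  [if C.lim then A.idx else "q"]
21. n11.lim = "xw"  [terminal]
22. n10.hot = 11  [len(e.lim) + 9]
23. n10.cnt = 5  [len(B.ok) + 2]
24. n3.depth = 26  [B.cnt + 21]
25. n3.live = true  [A.acc == true]
26. n12.ok = "uyx"  [A₀.idx ++ "x"]
27. n14.sig = "wr"  [terminal]
28. n13.key = 23  [len(b.sig) + 21]
29. n13.depth = "uwr"  ["u" ++ b.sig]
30. n15.tag = -5  [terminal]
31. n17.sig = "wq"  [terminal]
32. n16.lim = -1  [len(b.sig) - 3]
33. n16.key = "wqv"  [b.sig ++ "v"]
34. n16.mk = 16  [16]
35. n12.hot = 19  [D.lim + f.tag + 25]
36. n12.cnt = 1  [S.key * -1 + 24]
37. n1.depth = -1  [B.hot + B.cnt - 21]
38. n1.live = true  [A₁.depth > 25]
39. n0.key = -2  [A.depth - 1]
40. n0.depth = "nx"  ["nx"]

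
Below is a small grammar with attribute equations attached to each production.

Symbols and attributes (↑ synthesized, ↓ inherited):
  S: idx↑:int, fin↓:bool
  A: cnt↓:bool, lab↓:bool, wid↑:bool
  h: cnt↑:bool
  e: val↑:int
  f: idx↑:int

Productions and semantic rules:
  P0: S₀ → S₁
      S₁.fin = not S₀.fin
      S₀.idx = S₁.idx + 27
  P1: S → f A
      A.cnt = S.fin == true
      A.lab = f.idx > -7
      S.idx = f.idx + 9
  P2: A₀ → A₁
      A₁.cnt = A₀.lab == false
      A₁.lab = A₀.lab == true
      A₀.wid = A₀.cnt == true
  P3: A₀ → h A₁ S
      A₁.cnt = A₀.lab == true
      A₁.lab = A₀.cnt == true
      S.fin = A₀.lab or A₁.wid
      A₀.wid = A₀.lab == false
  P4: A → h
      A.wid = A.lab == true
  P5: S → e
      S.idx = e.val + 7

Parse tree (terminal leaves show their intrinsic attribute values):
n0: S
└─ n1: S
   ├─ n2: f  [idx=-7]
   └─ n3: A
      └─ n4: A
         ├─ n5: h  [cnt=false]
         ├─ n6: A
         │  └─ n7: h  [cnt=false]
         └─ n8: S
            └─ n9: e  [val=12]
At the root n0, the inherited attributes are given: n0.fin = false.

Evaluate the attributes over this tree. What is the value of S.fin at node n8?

true

1. n0.fin = false  [given at root]
2. n1.fin = true  [not S₀.fin]
3. n2.idx = -7  [terminal]
4. n3.cnt = true  [S.fin == true]
5. n3.lab = false  [f.idx > -7]
6. n4.cnt = true  [A₀.lab == false]
7. n4.lab = false  [A₀.lab == true]
8. n5.cnt = false  [terminal]
9. n6.cnt = false  [A₀.lab == true]
10. n6.lab = true  [A₀.cnt == true]
11. n7.cnt = false  [terminal]
12. n6.wid = true  [A.lab == true]
13. n8.fin = true  [A₀.lab or A₁.wid]
14. n9.val = 12  [terminal]
15. n8.idx = 19  [e.val + 7]
16. n4.wid = true  [A₀.lab == false]
17. n3.wid = true  [A₀.cnt == true]
18. n1.idx = 2  [f.idx + 9]
19. n0.idx = 29  [S₁.idx + 27]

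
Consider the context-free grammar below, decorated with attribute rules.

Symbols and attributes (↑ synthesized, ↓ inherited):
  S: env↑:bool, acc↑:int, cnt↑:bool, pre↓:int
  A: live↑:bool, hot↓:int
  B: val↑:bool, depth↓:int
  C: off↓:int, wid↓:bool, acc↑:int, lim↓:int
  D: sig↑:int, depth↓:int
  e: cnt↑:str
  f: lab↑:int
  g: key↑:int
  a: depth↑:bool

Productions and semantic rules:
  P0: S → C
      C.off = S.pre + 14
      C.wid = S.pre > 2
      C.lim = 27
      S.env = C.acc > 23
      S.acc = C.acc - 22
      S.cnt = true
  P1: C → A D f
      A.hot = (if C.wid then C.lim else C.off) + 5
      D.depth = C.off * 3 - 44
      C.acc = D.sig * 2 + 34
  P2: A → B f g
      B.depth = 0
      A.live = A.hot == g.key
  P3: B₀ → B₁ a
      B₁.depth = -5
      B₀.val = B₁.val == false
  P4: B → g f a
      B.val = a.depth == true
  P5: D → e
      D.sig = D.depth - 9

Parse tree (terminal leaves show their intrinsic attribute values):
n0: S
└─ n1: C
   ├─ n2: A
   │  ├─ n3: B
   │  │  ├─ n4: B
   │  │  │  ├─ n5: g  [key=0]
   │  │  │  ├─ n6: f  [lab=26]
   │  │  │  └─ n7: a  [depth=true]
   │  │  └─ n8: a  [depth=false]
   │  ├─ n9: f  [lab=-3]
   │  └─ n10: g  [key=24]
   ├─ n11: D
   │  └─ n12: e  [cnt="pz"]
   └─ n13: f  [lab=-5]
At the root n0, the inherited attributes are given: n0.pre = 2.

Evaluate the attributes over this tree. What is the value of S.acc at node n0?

1. n0.pre = 2  [given at root]
2. n1.off = 16  [S.pre + 14]
3. n1.wid = false  [S.pre > 2]
4. n1.lim = 27  [27]
5. n2.hot = 21  [(if C.wid then C.lim else C.off) + 5]
6. n3.depth = 0  [0]
7. n4.depth = -5  [-5]
8. n5.key = 0  [terminal]
9. n6.lab = 26  [terminal]
10. n7.depth = true  [terminal]
11. n4.val = true  [a.depth == true]
12. n8.depth = false  [terminal]
13. n3.val = false  [B₁.val == false]
14. n9.lab = -3  [terminal]
15. n10.key = 24  [terminal]
16. n2.live = false  [A.hot == g.key]
17. n11.depth = 4  [C.off * 3 - 44]
18. n12.cnt = "pz"  [terminal]
19. n11.sig = -5  [D.depth - 9]
20. n13.lab = -5  [terminal]
21. n1.acc = 24  [D.sig * 2 + 34]
22. n0.env = true  [C.acc > 23]
23. n0.acc = 2  [C.acc - 22]
24. n0.cnt = true  [true]

2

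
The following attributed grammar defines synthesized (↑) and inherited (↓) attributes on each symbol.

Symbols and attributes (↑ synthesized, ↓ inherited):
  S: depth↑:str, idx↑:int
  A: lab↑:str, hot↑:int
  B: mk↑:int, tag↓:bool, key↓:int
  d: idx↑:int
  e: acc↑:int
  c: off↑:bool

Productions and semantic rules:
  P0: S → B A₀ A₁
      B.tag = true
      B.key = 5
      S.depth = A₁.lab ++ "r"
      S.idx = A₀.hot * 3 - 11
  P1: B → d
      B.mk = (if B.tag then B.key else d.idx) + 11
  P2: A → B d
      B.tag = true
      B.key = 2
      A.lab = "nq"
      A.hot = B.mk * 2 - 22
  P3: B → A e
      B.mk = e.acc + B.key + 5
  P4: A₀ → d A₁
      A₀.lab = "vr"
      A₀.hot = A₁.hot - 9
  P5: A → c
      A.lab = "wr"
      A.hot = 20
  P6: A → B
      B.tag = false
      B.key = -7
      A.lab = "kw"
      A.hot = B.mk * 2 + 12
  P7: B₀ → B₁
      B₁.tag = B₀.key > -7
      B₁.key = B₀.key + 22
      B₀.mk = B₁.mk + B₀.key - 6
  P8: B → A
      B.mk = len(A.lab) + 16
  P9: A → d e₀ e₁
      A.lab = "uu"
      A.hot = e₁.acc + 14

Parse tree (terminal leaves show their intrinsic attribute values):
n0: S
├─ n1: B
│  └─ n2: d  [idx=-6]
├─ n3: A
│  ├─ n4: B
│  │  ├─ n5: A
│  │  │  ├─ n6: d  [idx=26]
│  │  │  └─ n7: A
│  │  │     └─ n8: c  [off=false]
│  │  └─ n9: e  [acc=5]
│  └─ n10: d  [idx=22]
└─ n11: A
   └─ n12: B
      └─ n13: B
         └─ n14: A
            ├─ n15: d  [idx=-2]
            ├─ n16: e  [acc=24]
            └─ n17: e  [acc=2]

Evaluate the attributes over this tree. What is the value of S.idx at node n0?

-5

1. n1.tag = true  [true]
2. n1.key = 5  [5]
3. n2.idx = -6  [terminal]
4. n1.mk = 16  [(if B.tag then B.key else d.idx) + 11]
5. n4.tag = true  [true]
6. n4.key = 2  [2]
7. n6.idx = 26  [terminal]
8. n8.off = false  [terminal]
9. n7.lab = "wr"  ["wr"]
10. n7.hot = 20  [20]
11. n5.lab = "vr"  ["vr"]
12. n5.hot = 11  [A₁.hot - 9]
13. n9.acc = 5  [terminal]
14. n4.mk = 12  [e.acc + B.key + 5]
15. n10.idx = 22  [terminal]
16. n3.lab = "nq"  ["nq"]
17. n3.hot = 2  [B.mk * 2 - 22]
18. n12.tag = false  [false]
19. n12.key = -7  [-7]
20. n13.tag = false  [B₀.key > -7]
21. n13.key = 15  [B₀.key + 22]
22. n15.idx = -2  [terminal]
23. n16.acc = 24  [terminal]
24. n17.acc = 2  [terminal]
25. n14.lab = "uu"  ["uu"]
26. n14.hot = 16  [e₁.acc + 14]
27. n13.mk = 18  [len(A.lab) + 16]
28. n12.mk = 5  [B₁.mk + B₀.key - 6]
29. n11.lab = "kw"  ["kw"]
30. n11.hot = 22  [B.mk * 2 + 12]
31. n0.depth = "kwr"  [A₁.lab ++ "r"]
32. n0.idx = -5  [A₀.hot * 3 - 11]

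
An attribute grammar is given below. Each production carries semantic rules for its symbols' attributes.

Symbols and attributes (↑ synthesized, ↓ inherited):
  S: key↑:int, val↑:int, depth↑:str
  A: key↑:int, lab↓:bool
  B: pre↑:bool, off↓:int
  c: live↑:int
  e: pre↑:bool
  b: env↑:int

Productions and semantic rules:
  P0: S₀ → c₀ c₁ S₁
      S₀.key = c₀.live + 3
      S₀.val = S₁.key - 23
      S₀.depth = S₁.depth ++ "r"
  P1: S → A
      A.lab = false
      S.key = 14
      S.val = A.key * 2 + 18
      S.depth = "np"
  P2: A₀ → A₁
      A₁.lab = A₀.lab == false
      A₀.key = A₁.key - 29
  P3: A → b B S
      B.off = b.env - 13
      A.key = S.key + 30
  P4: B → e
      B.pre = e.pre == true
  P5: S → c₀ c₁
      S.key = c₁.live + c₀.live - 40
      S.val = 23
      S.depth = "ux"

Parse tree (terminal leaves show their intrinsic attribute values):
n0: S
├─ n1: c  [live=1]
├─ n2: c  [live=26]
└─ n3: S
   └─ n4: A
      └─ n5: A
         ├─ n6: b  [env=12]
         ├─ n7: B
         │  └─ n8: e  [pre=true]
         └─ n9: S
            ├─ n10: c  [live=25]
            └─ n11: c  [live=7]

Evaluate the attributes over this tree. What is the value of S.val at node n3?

1. n1.live = 1  [terminal]
2. n2.live = 26  [terminal]
3. n4.lab = false  [false]
4. n5.lab = true  [A₀.lab == false]
5. n6.env = 12  [terminal]
6. n7.off = -1  [b.env - 13]
7. n8.pre = true  [terminal]
8. n7.pre = true  [e.pre == true]
9. n10.live = 25  [terminal]
10. n11.live = 7  [terminal]
11. n9.key = -8  [c₁.live + c₀.live - 40]
12. n9.val = 23  [23]
13. n9.depth = "ux"  ["ux"]
14. n5.key = 22  [S.key + 30]
15. n4.key = -7  [A₁.key - 29]
16. n3.key = 14  [14]
17. n3.val = 4  [A.key * 2 + 18]
18. n3.depth = "np"  ["np"]
19. n0.key = 4  [c₀.live + 3]
20. n0.val = -9  [S₁.key - 23]
21. n0.depth = "npr"  [S₁.depth ++ "r"]

4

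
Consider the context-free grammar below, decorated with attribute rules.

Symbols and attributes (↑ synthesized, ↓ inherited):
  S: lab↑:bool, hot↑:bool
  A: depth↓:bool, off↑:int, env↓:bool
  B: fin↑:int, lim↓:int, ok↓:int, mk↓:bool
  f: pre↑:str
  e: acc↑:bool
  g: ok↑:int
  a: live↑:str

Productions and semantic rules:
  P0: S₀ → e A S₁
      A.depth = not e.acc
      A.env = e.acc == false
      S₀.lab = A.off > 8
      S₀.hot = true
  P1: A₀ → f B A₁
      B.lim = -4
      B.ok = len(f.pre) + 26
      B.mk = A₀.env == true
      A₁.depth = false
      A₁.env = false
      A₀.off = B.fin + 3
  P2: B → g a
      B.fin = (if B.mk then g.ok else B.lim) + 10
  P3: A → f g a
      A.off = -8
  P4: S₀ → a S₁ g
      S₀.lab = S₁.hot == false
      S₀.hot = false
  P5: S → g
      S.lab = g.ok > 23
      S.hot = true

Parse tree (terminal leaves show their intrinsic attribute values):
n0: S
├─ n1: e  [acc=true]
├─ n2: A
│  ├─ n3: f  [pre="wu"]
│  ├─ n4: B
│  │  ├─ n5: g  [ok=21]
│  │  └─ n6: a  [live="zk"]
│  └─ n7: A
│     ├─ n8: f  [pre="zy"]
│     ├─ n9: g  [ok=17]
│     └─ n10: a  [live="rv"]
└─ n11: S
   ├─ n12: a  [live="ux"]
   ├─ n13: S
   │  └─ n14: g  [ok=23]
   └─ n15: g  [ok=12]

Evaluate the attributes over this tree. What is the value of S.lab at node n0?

true

1. n1.acc = true  [terminal]
2. n2.depth = false  [not e.acc]
3. n2.env = false  [e.acc == false]
4. n3.pre = "wu"  [terminal]
5. n4.lim = -4  [-4]
6. n4.ok = 28  [len(f.pre) + 26]
7. n4.mk = false  [A₀.env == true]
8. n5.ok = 21  [terminal]
9. n6.live = "zk"  [terminal]
10. n4.fin = 6  [(if B.mk then g.ok else B.lim) + 10]
11. n7.depth = false  [false]
12. n7.env = false  [false]
13. n8.pre = "zy"  [terminal]
14. n9.ok = 17  [terminal]
15. n10.live = "rv"  [terminal]
16. n7.off = -8  [-8]
17. n2.off = 9  [B.fin + 3]
18. n12.live = "ux"  [terminal]
19. n14.ok = 23  [terminal]
20. n13.lab = false  [g.ok > 23]
21. n13.hot = true  [true]
22. n15.ok = 12  [terminal]
23. n11.lab = false  [S₁.hot == false]
24. n11.hot = false  [false]
25. n0.lab = true  [A.off > 8]
26. n0.hot = true  [true]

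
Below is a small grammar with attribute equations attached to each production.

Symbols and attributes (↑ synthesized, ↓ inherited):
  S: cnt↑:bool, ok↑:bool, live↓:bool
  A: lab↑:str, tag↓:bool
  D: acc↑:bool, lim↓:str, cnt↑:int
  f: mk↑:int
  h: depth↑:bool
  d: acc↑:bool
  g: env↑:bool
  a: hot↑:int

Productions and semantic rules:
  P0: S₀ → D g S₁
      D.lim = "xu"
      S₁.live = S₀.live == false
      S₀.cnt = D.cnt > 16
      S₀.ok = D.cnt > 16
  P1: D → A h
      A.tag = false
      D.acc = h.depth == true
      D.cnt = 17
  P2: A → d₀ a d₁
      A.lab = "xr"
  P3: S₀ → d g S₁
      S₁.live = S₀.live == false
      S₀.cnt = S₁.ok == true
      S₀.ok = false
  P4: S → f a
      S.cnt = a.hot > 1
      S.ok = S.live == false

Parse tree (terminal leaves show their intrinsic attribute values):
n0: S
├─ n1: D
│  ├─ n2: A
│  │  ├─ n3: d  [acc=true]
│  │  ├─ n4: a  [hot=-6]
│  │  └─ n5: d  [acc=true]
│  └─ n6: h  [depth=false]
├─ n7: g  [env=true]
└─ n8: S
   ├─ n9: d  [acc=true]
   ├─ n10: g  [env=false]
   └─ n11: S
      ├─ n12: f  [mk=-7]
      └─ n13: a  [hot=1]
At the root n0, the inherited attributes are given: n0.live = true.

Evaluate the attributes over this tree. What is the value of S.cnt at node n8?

false

1. n0.live = true  [given at root]
2. n1.lim = "xu"  ["xu"]
3. n2.tag = false  [false]
4. n3.acc = true  [terminal]
5. n4.hot = -6  [terminal]
6. n5.acc = true  [terminal]
7. n2.lab = "xr"  ["xr"]
8. n6.depth = false  [terminal]
9. n1.acc = false  [h.depth == true]
10. n1.cnt = 17  [17]
11. n7.env = true  [terminal]
12. n8.live = false  [S₀.live == false]
13. n9.acc = true  [terminal]
14. n10.env = false  [terminal]
15. n11.live = true  [S₀.live == false]
16. n12.mk = -7  [terminal]
17. n13.hot = 1  [terminal]
18. n11.cnt = false  [a.hot > 1]
19. n11.ok = false  [S.live == false]
20. n8.cnt = false  [S₁.ok == true]
21. n8.ok = false  [false]
22. n0.cnt = true  [D.cnt > 16]
23. n0.ok = true  [D.cnt > 16]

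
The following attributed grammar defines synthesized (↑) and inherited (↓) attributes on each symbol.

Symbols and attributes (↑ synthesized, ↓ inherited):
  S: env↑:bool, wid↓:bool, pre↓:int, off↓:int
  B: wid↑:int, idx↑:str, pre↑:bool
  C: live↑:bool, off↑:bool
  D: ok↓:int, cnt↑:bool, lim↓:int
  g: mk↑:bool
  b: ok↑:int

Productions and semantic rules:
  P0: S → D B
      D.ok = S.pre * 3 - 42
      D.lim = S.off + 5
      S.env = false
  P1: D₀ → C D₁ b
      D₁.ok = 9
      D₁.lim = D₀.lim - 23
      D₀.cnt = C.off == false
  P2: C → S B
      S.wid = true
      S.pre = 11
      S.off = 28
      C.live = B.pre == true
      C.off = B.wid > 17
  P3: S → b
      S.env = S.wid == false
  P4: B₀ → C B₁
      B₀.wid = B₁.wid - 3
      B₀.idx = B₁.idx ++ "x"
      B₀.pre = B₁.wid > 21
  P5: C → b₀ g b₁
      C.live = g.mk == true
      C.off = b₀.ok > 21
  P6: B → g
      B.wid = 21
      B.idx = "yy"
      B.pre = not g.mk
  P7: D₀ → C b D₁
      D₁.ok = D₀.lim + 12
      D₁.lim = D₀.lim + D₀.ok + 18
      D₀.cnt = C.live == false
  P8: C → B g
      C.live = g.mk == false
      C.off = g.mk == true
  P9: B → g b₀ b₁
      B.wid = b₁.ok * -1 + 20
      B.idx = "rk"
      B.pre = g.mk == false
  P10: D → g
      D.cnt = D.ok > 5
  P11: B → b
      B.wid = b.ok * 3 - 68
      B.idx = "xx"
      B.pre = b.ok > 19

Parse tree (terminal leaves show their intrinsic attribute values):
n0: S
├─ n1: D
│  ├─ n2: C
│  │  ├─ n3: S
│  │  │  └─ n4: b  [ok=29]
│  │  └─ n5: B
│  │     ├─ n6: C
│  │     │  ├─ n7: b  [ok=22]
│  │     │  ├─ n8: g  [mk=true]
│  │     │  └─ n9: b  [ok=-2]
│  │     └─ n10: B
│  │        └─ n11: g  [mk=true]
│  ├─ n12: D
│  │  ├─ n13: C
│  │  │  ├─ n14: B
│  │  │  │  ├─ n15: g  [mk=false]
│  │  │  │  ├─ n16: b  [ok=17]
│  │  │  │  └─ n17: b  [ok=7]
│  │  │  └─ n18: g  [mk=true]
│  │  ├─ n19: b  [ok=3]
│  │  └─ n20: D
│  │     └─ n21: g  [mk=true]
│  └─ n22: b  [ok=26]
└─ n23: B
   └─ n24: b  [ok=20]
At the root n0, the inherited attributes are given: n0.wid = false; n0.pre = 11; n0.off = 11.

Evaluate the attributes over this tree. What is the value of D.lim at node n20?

1. n0.wid = false  [given at root]
2. n0.pre = 11  [given at root]
3. n0.off = 11  [given at root]
4. n1.ok = -9  [S.pre * 3 - 42]
5. n1.lim = 16  [S.off + 5]
6. n3.wid = true  [true]
7. n3.pre = 11  [11]
8. n3.off = 28  [28]
9. n4.ok = 29  [terminal]
10. n3.env = false  [S.wid == false]
11. n7.ok = 22  [terminal]
12. n8.mk = true  [terminal]
13. n9.ok = -2  [terminal]
14. n6.live = true  [g.mk == true]
15. n6.off = true  [b₀.ok > 21]
16. n11.mk = true  [terminal]
17. n10.wid = 21  [21]
18. n10.idx = "yy"  ["yy"]
19. n10.pre = false  [not g.mk]
20. n5.wid = 18  [B₁.wid - 3]
21. n5.idx = "yyx"  [B₁.idx ++ "x"]
22. n5.pre = false  [B₁.wid > 21]
23. n2.live = false  [B.pre == true]
24. n2.off = true  [B.wid > 17]
25. n12.ok = 9  [9]
26. n12.lim = -7  [D₀.lim - 23]
27. n15.mk = false  [terminal]
28. n16.ok = 17  [terminal]
29. n17.ok = 7  [terminal]
30. n14.wid = 13  [b₁.ok * -1 + 20]
31. n14.idx = "rk"  ["rk"]
32. n14.pre = true  [g.mk == false]
33. n18.mk = true  [terminal]
34. n13.live = false  [g.mk == false]
35. n13.off = true  [g.mk == true]
36. n19.ok = 3  [terminal]
37. n20.ok = 5  [D₀.lim + 12]
38. n20.lim = 20  [D₀.lim + D₀.ok + 18]
39. n21.mk = true  [terminal]
40. n20.cnt = false  [D.ok > 5]
41. n12.cnt = true  [C.live == false]
42. n22.ok = 26  [terminal]
43. n1.cnt = false  [C.off == false]
44. n24.ok = 20  [terminal]
45. n23.wid = -8  [b.ok * 3 - 68]
46. n23.idx = "xx"  ["xx"]
47. n23.pre = true  [b.ok > 19]
48. n0.env = false  [false]

20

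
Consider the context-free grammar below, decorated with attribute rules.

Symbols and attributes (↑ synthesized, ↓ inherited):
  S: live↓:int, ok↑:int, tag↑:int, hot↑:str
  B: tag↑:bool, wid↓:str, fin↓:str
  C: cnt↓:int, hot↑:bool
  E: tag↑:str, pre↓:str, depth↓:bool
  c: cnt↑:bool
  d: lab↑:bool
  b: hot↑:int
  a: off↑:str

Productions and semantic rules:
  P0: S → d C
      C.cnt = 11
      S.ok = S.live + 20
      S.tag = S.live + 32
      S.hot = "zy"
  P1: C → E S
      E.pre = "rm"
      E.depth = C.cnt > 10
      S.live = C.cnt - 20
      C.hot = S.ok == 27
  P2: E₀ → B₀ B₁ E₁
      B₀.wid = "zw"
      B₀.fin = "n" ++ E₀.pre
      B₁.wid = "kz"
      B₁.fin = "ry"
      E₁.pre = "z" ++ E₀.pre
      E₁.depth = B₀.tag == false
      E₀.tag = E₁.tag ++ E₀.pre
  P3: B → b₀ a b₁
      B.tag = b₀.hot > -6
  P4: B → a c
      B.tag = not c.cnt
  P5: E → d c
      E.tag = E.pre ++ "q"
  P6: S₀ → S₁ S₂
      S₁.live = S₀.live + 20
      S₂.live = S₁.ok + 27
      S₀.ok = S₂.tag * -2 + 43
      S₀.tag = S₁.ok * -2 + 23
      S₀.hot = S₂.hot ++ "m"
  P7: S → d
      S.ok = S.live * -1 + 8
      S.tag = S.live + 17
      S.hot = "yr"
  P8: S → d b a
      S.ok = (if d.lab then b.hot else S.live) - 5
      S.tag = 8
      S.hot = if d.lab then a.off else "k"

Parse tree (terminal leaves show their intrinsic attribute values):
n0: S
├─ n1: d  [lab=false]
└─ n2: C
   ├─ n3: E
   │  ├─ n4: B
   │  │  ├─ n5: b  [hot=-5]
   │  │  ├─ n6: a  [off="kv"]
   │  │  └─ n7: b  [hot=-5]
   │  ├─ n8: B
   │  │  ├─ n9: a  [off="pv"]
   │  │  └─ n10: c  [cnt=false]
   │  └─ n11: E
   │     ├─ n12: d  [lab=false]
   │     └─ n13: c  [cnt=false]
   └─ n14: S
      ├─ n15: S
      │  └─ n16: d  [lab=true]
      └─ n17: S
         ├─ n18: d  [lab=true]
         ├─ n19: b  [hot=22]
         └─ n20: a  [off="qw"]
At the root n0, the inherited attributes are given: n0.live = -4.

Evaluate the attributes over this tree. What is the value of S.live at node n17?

1. n0.live = -4  [given at root]
2. n1.lab = false  [terminal]
3. n2.cnt = 11  [11]
4. n3.pre = "rm"  ["rm"]
5. n3.depth = true  [C.cnt > 10]
6. n4.wid = "zw"  ["zw"]
7. n4.fin = "nrm"  ["n" ++ E₀.pre]
8. n5.hot = -5  [terminal]
9. n6.off = "kv"  [terminal]
10. n7.hot = -5  [terminal]
11. n4.tag = true  [b₀.hot > -6]
12. n8.wid = "kz"  ["kz"]
13. n8.fin = "ry"  ["ry"]
14. n9.off = "pv"  [terminal]
15. n10.cnt = false  [terminal]
16. n8.tag = true  [not c.cnt]
17. n11.pre = "zrm"  ["z" ++ E₀.pre]
18. n11.depth = false  [B₀.tag == false]
19. n12.lab = false  [terminal]
20. n13.cnt = false  [terminal]
21. n11.tag = "zrmq"  [E.pre ++ "q"]
22. n3.tag = "zrmqrm"  [E₁.tag ++ E₀.pre]
23. n14.live = -9  [C.cnt - 20]
24. n15.live = 11  [S₀.live + 20]
25. n16.lab = true  [terminal]
26. n15.ok = -3  [S.live * -1 + 8]
27. n15.tag = 28  [S.live + 17]
28. n15.hot = "yr"  ["yr"]
29. n17.live = 24  [S₁.ok + 27]
30. n18.lab = true  [terminal]
31. n19.hot = 22  [terminal]
32. n20.off = "qw"  [terminal]
33. n17.ok = 17  [(if d.lab then b.hot else S.live) - 5]
34. n17.tag = 8  [8]
35. n17.hot = "qw"  [if d.lab then a.off else "k"]
36. n14.ok = 27  [S₂.tag * -2 + 43]
37. n14.tag = 29  [S₁.ok * -2 + 23]
38. n14.hot = "qwm"  [S₂.hot ++ "m"]
39. n2.hot = true  [S.ok == 27]
40. n0.ok = 16  [S.live + 20]
41. n0.tag = 28  [S.live + 32]
42. n0.hot = "zy"  ["zy"]

24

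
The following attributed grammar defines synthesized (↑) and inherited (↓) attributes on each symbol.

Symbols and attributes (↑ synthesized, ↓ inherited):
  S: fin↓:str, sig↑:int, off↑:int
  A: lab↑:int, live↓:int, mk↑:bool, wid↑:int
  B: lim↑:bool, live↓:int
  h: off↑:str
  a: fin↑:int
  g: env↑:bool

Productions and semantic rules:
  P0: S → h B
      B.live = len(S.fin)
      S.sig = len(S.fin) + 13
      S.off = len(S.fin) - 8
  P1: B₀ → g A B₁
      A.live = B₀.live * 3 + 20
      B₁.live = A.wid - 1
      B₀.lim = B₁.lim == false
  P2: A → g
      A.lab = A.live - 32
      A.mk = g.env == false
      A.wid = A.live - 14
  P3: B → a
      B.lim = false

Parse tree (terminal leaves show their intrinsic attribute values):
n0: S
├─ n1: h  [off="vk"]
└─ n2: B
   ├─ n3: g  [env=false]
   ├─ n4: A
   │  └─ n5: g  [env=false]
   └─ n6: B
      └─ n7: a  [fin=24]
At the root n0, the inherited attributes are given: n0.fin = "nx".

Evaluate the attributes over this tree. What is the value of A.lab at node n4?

-6

1. n0.fin = "nx"  [given at root]
2. n1.off = "vk"  [terminal]
3. n2.live = 2  [len(S.fin)]
4. n3.env = false  [terminal]
5. n4.live = 26  [B₀.live * 3 + 20]
6. n5.env = false  [terminal]
7. n4.lab = -6  [A.live - 32]
8. n4.mk = true  [g.env == false]
9. n4.wid = 12  [A.live - 14]
10. n6.live = 11  [A.wid - 1]
11. n7.fin = 24  [terminal]
12. n6.lim = false  [false]
13. n2.lim = true  [B₁.lim == false]
14. n0.sig = 15  [len(S.fin) + 13]
15. n0.off = -6  [len(S.fin) - 8]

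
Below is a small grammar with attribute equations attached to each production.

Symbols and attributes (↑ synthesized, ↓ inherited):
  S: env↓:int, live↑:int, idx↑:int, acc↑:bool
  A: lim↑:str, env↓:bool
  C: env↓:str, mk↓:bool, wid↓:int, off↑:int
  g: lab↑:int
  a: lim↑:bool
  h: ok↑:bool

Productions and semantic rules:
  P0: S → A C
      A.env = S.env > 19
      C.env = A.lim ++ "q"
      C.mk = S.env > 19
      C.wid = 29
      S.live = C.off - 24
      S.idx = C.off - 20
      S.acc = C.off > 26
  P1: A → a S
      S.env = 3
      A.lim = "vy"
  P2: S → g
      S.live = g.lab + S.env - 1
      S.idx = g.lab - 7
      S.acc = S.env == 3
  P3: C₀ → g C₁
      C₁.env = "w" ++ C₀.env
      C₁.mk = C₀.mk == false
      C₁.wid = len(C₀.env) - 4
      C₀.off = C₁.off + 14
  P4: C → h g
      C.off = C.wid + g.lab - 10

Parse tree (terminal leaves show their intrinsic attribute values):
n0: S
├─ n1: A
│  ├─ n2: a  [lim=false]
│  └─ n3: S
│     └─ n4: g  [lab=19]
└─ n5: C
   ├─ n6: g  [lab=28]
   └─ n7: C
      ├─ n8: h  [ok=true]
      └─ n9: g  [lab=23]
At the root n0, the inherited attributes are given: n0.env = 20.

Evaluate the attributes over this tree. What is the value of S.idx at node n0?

6

1. n0.env = 20  [given at root]
2. n1.env = true  [S.env > 19]
3. n2.lim = false  [terminal]
4. n3.env = 3  [3]
5. n4.lab = 19  [terminal]
6. n3.live = 21  [g.lab + S.env - 1]
7. n3.idx = 12  [g.lab - 7]
8. n3.acc = true  [S.env == 3]
9. n1.lim = "vy"  ["vy"]
10. n5.env = "vyq"  [A.lim ++ "q"]
11. n5.mk = true  [S.env > 19]
12. n5.wid = 29  [29]
13. n6.lab = 28  [terminal]
14. n7.env = "wvyq"  ["w" ++ C₀.env]
15. n7.mk = false  [C₀.mk == false]
16. n7.wid = -1  [len(C₀.env) - 4]
17. n8.ok = true  [terminal]
18. n9.lab = 23  [terminal]
19. n7.off = 12  [C.wid + g.lab - 10]
20. n5.off = 26  [C₁.off + 14]
21. n0.live = 2  [C.off - 24]
22. n0.idx = 6  [C.off - 20]
23. n0.acc = false  [C.off > 26]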